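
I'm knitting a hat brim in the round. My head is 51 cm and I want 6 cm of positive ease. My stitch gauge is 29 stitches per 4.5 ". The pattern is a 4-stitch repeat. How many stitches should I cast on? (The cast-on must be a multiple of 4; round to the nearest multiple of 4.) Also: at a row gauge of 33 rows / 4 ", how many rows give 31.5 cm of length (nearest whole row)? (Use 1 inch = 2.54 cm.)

Finished = 51 + 6 = 57 cm.
57 cm × 1/2.54 = 22.44 inches.
29/4.5 = 6.444 sts per in; 22.44 × 6.444 = 144.62 sts.
Nearest multiple of 4 → 144.
31.5 cm = 12.40 inches; × 8.25 = 102.31 → 102 rows.

Cast on 144 stitches; work 102 rows.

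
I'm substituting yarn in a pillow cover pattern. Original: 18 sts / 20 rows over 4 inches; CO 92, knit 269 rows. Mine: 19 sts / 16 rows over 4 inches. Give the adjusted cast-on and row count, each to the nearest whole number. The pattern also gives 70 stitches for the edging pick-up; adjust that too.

Stitches: 92 × 19/18 = 97.11 → 97.
Rows: 269 × 16/20 = 215.20 → 215.
edging pick-up: 70 × 19/18 = 73.89 → 74.

Cast on 97 stitches; work 215 rows; edging pick-up 74 stitches.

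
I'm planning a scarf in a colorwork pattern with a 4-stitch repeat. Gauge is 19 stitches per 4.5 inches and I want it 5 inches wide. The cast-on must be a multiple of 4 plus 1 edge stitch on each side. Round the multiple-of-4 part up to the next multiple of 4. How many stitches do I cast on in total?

CO 22 sts.

19 / 4.5 = 4.222 sts per inch.
5 × 4.222 = 21.11 sts.
Less 2 edge sts → 19.11 for the repeat.
Next multiple of 4: 20.
Add back 2 edge sts → 22.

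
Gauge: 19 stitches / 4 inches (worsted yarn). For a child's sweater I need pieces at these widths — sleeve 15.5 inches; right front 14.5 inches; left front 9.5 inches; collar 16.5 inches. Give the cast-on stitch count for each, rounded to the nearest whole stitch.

Rate = 19/4 = 4.75 sts per in.
sleeve: 15.5 × 4.75 = 73.62 → 74.
right front: 14.5 × 4.75 = 68.88 → 69.
left front: 9.5 × 4.75 = 45.12 → 45.
collar: 16.5 × 4.75 = 78.38 → 78.

sleeve 74; right front 69; left front 45; collar 78.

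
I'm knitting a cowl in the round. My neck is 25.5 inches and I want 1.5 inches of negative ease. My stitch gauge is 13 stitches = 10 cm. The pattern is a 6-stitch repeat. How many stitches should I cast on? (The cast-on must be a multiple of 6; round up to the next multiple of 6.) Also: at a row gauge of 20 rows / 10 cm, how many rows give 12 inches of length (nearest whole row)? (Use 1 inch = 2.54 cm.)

Cast on 84 stitches; work 61 rows.

Finished = 25.5 − 1.5 = 24 inches.
24 inches × 2.54 = 60.96 cm.
13/10 = 1.3 sts per cm; 60.96 × 1.3 = 79.25 sts.
Next multiple of 6 → 84.
12 inches = 30.48 cm; × 2 = 60.96 → 61 rows.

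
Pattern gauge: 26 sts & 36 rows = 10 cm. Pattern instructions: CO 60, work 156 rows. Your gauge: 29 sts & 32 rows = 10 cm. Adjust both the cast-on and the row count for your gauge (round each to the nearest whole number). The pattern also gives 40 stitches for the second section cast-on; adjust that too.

Cast on 67 stitches; work 139 rows; second section cast-on 45 stitches.

Stitches: 60 × 29/26 = 66.92 → 67.
Rows: 156 × 32/36 = 138.67 → 139.
second section cast-on: 40 × 29/26 = 44.62 → 45.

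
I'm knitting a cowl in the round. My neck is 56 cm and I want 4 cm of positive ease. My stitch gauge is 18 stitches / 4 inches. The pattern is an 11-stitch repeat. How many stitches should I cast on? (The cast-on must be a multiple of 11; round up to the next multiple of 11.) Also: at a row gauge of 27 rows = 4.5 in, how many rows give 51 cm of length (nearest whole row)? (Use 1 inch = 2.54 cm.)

Finished = 56 + 4 = 60 cm.
60 cm × 1/2.54 = 23.62 inches.
18/4 = 4.5 sts per in; 23.62 × 4.5 = 106.30 sts.
Next multiple of 11 → 110.
51 cm = 20.08 inches; × 6 = 120.47 → 120 rows.

Cast on 110 stitches; work 120 rows.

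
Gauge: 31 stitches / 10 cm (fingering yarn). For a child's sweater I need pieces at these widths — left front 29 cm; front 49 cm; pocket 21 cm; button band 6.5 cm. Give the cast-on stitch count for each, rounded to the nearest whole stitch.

left front 90; front 152; pocket 65; button band 20.

Rate = 31/10 = 3.1 sts per cm.
left front: 29 × 3.1 = 89.90 → 90.
front: 49 × 3.1 = 151.90 → 152.
pocket: 21 × 3.1 = 65.10 → 65.
button band: 6.5 × 3.1 = 20.15 → 20.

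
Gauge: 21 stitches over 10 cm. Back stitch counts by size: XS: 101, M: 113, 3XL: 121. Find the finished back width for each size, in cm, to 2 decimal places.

XS 48.10 cm; M 53.81 cm; 3XL 57.62 cm.

21/10 = 2.1 sts per cm.
XS: 101 / 2.1 = 48.095 → 48.10 cm.
M: 113 / 2.1 = 53.810 → 53.81 cm.
3XL: 121 / 2.1 = 57.619 → 57.62 cm.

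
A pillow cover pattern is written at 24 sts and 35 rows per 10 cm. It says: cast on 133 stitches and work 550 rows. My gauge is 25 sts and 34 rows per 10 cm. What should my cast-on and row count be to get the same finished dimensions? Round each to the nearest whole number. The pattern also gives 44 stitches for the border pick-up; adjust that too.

Cast on 139 stitches; work 534 rows; border pick-up 46 stitches.

Stitches: 133 × 25/24 = 138.54 → 139.
Rows: 550 × 34/35 = 534.29 → 534.
border pick-up: 44 × 25/24 = 45.83 → 46.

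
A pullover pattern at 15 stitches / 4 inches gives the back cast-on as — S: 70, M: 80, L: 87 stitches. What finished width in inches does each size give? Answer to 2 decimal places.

S 18.67 inches; M 21.33 inches; L 23.20 inches.

15/4 = 3.75 sts per in.
S: 70 / 3.75 = 18.667 → 18.67 in.
M: 80 / 3.75 = 21.333 → 21.33 in.
L: 87 / 3.75 = 23.200 → 23.20 in.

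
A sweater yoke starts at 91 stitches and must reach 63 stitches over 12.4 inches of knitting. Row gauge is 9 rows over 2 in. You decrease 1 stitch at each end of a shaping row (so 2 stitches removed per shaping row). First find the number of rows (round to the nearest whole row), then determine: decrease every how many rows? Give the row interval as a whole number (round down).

Decrease every 4th row.

Rows = 12.4 × 4.5 = 55.8 → 56 rows.
Stitches to remove: 28 → 14 shaping rows (at 2 st each).
56 / 14 = 4.00 → every 4 rows.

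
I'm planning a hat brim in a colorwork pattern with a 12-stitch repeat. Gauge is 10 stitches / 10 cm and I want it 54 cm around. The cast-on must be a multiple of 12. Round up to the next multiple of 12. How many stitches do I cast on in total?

10 / 10 = 1 sts per cm.
54 × 1 = 54.00 sts.
Next multiple of 12: 60.

60 stitches.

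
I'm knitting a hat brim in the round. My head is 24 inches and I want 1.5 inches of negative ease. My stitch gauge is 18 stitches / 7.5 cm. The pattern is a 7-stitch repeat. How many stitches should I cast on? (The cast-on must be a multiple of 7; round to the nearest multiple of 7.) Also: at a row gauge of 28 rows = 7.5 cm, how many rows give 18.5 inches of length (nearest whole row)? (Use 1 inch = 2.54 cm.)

Cast on 140 stitches; work 175 rows.

Finished = 24 − 1.5 = 22.5 inches.
22.5 inches × 2.54 = 57.15 cm.
18/7.5 = 2.4 sts per cm; 57.15 × 2.4 = 137.16 sts.
Nearest multiple of 7 → 140.
18.5 inches = 46.99 cm; × 3.733 = 175.43 → 175 rows.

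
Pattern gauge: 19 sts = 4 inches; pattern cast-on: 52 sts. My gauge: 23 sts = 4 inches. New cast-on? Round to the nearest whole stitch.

63 stitches.

Scale factor = 23 / 19 = 1.211.
52 × 23 / 19 = 62.95 sts.
→ 63 sts.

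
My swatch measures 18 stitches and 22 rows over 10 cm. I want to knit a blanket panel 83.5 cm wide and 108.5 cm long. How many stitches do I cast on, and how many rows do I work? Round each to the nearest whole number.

Stitch gauge = 18/10 = 1.8 sts/cm; 83.5 × 1.8 = 150.30 → 150 sts.
Row gauge = 22/10 = 2.2 rows/cm; 108.5 × 2.2 = 238.70 → 239 rows.

Cast on 150 stitches and work 239 rows.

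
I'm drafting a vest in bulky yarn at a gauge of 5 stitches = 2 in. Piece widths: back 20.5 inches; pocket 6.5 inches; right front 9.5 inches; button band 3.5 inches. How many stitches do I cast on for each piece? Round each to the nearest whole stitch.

Rate = 5/2 = 2.5 sts per in.
back: 20.5 × 2.5 = 51.25 → 51.
pocket: 6.5 × 2.5 = 16.25 → 16.
right front: 9.5 × 2.5 = 23.75 → 24.
button band: 3.5 × 2.5 = 8.75 → 9.

back 51; pocket 16; right front 24; button band 9.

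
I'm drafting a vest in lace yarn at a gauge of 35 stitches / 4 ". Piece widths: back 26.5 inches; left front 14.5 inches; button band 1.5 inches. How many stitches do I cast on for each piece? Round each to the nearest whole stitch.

back 232; left front 127; button band 13.

Rate = 35/4 = 8.75 sts per in.
back: 26.5 × 8.75 = 231.88 → 232.
left front: 14.5 × 8.75 = 126.88 → 127.
button band: 1.5 × 8.75 = 13.12 → 13.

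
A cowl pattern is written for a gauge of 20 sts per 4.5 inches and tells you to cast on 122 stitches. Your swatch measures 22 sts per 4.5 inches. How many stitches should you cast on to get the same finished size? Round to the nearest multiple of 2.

134 stitches.

Scale factor = 22 / 20 = 1.100.
122 × 22 / 20 = 134.20 sts.
→ 134 sts.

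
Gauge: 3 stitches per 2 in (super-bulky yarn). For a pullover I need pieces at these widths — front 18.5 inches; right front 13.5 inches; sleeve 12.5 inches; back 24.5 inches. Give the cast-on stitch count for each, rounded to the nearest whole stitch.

Rate = 3/2 = 1.5 sts per in.
front: 18.5 × 1.5 = 27.75 → 28.
right front: 13.5 × 1.5 = 20.25 → 20.
sleeve: 12.5 × 1.5 = 18.75 → 19.
back: 24.5 × 1.5 = 36.75 → 37.

front 28; right front 20; sleeve 19; back 37.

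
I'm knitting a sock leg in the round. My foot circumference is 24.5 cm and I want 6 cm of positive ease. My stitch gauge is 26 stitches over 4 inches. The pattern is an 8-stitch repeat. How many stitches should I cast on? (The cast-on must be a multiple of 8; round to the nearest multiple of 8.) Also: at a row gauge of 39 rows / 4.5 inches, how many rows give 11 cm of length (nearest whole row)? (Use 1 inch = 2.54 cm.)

Finished = 24.5 + 6 = 30.5 cm.
30.5 cm × 1/2.54 = 12.01 inches.
26/4 = 6.5 sts per in; 12.01 × 6.5 = 78.05 sts.
Nearest multiple of 8 → 80.
11 cm = 4.33 inches; × 8.667 = 37.53 → 38 rows.

Cast on 80 stitches; work 38 rows.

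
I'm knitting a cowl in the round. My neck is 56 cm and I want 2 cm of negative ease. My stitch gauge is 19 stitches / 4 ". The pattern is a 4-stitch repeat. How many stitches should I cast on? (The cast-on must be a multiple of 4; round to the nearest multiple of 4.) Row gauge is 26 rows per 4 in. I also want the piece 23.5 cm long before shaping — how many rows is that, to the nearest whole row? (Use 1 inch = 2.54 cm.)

Finished = 56 − 2 = 54 cm.
54 cm × 1/2.54 = 21.26 inches.
19/4 = 4.75 sts per in; 21.26 × 4.75 = 100.98 sts.
Nearest multiple of 4 → 100.
23.5 cm = 9.25 inches; × 6.5 = 60.14 → 60 rows.

Cast on 100 stitches; work 60 rows.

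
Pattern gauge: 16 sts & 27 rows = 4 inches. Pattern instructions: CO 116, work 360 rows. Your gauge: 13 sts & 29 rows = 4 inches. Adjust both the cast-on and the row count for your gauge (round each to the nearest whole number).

Cast on 94 stitches; work 387 rows.

Stitches: 116 × 13/16 = 94.25 → 94.
Rows: 360 × 29/27 = 386.67 → 387.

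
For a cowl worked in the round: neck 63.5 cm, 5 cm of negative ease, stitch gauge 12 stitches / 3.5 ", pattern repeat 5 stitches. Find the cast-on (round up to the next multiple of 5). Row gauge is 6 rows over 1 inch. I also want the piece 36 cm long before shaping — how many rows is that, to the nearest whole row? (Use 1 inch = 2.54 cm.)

Cast on 80 stitches; work 85 rows.

Finished = 63.5 − 5 = 58.5 cm.
58.5 cm × 1/2.54 = 23.03 inches.
12/3.5 = 3.429 sts per in; 23.03 × 3.429 = 78.97 sts.
Next multiple of 5 → 80.
36 cm = 14.17 inches; × 6 = 85.04 → 85 rows.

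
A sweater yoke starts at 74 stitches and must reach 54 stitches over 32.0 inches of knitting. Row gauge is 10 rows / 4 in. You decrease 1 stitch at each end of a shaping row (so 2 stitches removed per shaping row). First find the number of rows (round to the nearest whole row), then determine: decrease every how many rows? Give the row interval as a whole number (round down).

Decrease every 8th row.

Rows = 32.0 × 2.5 = 80.0 → 80 rows.
Stitches to remove: 20 → 10 shaping rows (at 2 st each).
80 / 10 = 8.00 → every 8 rows.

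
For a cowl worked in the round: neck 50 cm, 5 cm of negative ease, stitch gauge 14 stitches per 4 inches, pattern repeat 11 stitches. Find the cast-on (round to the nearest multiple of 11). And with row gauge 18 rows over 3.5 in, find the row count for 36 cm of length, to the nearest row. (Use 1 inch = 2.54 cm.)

Finished = 50 − 5 = 45 cm.
45 cm × 1/2.54 = 17.72 inches.
14/4 = 3.5 sts per in; 17.72 × 3.5 = 62.01 sts.
Nearest multiple of 11 → 66.
36 cm = 14.17 inches; × 5.143 = 72.89 → 73 rows.

Cast on 66 stitches; work 73 rows.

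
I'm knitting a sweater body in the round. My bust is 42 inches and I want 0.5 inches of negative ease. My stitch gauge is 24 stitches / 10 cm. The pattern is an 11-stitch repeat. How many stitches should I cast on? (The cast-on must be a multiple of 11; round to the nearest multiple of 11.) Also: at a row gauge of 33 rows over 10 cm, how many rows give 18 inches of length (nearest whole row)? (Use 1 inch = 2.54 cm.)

Cast on 253 stitches; work 151 rows.

Finished = 42 − 0.5 = 41.5 inches.
41.5 inches × 2.54 = 105.41 cm.
24/10 = 2.4 sts per cm; 105.41 × 2.4 = 252.98 sts.
Nearest multiple of 11 → 253.
18 inches = 45.72 cm; × 3.3 = 150.88 → 151 rows.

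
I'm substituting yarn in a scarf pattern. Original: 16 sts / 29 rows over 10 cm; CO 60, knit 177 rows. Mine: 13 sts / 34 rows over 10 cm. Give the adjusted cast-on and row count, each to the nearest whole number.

Stitches: 60 × 13/16 = 48.75 → 49.
Rows: 177 × 34/29 = 207.52 → 208.

Cast on 49 stitches; work 208 rows.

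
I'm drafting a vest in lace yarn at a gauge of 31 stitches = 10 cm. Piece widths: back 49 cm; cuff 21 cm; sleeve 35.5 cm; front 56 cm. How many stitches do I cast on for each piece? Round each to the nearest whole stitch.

back 152; cuff 65; sleeve 110; front 174.

Rate = 31/10 = 3.1 sts per cm.
back: 49 × 3.1 = 151.90 → 152.
cuff: 21 × 3.1 = 65.10 → 65.
sleeve: 35.5 × 3.1 = 110.05 → 110.
front: 56 × 3.1 = 173.60 → 174.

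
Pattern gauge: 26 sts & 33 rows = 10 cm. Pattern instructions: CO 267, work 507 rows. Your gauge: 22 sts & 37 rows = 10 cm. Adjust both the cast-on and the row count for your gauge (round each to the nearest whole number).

Stitches: 267 × 22/26 = 225.92 → 226.
Rows: 507 × 37/33 = 568.45 → 568.

Cast on 226 stitches; work 568 rows.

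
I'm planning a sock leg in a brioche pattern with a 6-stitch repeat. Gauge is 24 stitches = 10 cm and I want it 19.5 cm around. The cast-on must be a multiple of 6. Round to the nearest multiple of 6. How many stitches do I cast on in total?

Cast on 48 stitches.

24 / 10 = 2.4 sts per cm.
19.5 × 2.4 = 46.80 sts.
Nearest multiple of 6: 48.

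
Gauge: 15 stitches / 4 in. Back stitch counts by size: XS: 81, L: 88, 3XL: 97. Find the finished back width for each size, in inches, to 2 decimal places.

XS 21.60 inches; L 23.47 inches; 3XL 25.87 inches.

15/4 = 3.75 sts per in.
XS: 81 / 3.75 = 21.600 → 21.60 in.
L: 88 / 3.75 = 23.467 → 23.47 in.
3XL: 97 / 3.75 = 25.867 → 25.87 in.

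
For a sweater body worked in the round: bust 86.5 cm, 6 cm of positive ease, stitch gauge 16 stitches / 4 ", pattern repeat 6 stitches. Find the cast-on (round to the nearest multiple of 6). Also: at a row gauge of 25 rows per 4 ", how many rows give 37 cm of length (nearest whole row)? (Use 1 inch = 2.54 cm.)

Cast on 144 stitches; work 91 rows.

Finished = 86.5 + 6 = 92.5 cm.
92.5 cm × 1/2.54 = 36.42 inches.
16/4 = 4 sts per in; 36.42 × 4 = 145.67 sts.
Nearest multiple of 6 → 144.
37 cm = 14.57 inches; × 6.25 = 91.04 → 91 rows.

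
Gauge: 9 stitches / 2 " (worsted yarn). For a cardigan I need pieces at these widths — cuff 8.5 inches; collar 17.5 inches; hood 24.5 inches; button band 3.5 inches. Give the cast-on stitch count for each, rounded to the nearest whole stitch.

Rate = 9/2 = 4.5 sts per in.
cuff: 8.5 × 4.5 = 38.25 → 38.
collar: 17.5 × 4.5 = 78.75 → 79.
hood: 24.5 × 4.5 = 110.25 → 110.
button band: 3.5 × 4.5 = 15.75 → 16.

cuff 38; collar 79; hood 110; button band 16.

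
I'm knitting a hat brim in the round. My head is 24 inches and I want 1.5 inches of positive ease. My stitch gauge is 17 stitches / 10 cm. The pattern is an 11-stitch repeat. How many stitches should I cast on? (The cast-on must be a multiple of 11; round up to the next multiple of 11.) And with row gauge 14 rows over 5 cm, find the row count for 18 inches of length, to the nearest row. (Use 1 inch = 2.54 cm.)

Cast on 121 stitches; work 128 rows.

Finished = 24 + 1.5 = 25.5 inches.
25.5 inches × 2.54 = 64.77 cm.
17/10 = 1.7 sts per cm; 64.77 × 1.7 = 110.11 sts.
Next multiple of 11 → 121.
18 inches = 45.72 cm; × 2.8 = 128.02 → 128 rows.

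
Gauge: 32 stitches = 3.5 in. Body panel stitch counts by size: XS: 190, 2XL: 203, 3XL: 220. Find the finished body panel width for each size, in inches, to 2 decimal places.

32/3.5 = 9.143 sts per in.
XS: 190 / 9.143 = 20.781 → 20.78 in.
2XL: 203 / 9.143 = 22.203 → 22.20 in.
3XL: 220 / 9.143 = 24.062 → 24.06 in.

XS 20.78 inches; 2XL 22.20 inches; 3XL 24.06 inches.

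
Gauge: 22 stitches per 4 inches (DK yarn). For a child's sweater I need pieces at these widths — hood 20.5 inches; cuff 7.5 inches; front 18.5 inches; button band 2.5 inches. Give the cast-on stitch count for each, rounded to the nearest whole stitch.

Rate = 22/4 = 5.5 sts per in.
hood: 20.5 × 5.5 = 112.75 → 113.
cuff: 7.5 × 5.5 = 41.25 → 41.
front: 18.5 × 5.5 = 101.75 → 102.
button band: 2.5 × 5.5 = 13.75 → 14.

hood 113; cuff 41; front 102; button band 14.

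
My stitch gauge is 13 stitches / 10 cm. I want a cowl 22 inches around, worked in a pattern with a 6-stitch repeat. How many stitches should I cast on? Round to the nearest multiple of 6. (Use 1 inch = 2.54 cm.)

Cast on 72 stitches.

22 in = 22 × 2.54 = 55.88 cm.
13 / 10 = 1.3 sts/cm.
55.88 × 1.3 = 72.64 sts.
→ 72.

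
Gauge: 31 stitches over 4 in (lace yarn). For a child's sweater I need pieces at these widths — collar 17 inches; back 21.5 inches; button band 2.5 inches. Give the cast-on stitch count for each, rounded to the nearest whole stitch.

Rate = 31/4 = 7.75 sts per in.
collar: 17 × 7.75 = 131.75 → 132.
back: 21.5 × 7.75 = 166.62 → 167.
button band: 2.5 × 7.75 = 19.38 → 19.

collar 132; back 167; button band 19.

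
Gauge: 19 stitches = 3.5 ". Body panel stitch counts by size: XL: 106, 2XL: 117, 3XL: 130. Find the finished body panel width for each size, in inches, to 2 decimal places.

19/3.5 = 5.429 sts per in.
XL: 106 / 5.429 = 19.526 → 19.53 in.
2XL: 117 / 5.429 = 21.553 → 21.55 in.
3XL: 130 / 5.429 = 23.947 → 23.95 in.

XL 19.53 inches; 2XL 21.55 inches; 3XL 23.95 inches.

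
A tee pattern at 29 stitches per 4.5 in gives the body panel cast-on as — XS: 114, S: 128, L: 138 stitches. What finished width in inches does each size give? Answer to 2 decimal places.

29/4.5 = 6.444 sts per in.
XS: 114 / 6.444 = 17.690 → 17.69 in.
S: 128 / 6.444 = 19.862 → 19.86 in.
L: 138 / 6.444 = 21.414 → 21.41 in.

XS 17.69 inches; S 19.86 inches; L 21.41 inches.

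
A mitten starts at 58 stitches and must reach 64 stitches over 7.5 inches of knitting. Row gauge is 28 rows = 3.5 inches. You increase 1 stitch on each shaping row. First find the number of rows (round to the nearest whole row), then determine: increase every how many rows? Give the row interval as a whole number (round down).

Increase every 10th row.

Rows = 7.5 × 8 = 60.0 → 60 rows.
Stitches to add: 6 → 6 shaping rows (at 1 st each).
60 / 6 = 10.00 → every 10 rows.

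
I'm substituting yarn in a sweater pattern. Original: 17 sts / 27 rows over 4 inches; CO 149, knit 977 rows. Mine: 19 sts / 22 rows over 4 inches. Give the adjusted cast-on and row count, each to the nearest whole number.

Cast on 167 stitches; work 796 rows.

Stitches: 149 × 19/17 = 166.53 → 167.
Rows: 977 × 22/27 = 796.07 → 796.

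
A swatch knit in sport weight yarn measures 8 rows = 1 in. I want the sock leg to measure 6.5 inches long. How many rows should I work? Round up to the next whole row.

Work 52 rows.

8 rows / 1 in = 8 rows per inch.
6.5 × 8 = 52.00 rows.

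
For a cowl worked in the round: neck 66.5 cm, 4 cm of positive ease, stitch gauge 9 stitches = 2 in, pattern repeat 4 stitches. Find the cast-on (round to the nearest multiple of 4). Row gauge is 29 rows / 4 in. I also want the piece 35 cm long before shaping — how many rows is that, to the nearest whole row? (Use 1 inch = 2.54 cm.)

Finished = 66.5 + 4 = 70.5 cm.
70.5 cm × 1/2.54 = 27.76 inches.
9/2 = 4.5 sts per in; 27.76 × 4.5 = 124.90 sts.
Nearest multiple of 4 → 124.
35 cm = 13.78 inches; × 7.25 = 99.90 → 100 rows.

Cast on 124 stitches; work 100 rows.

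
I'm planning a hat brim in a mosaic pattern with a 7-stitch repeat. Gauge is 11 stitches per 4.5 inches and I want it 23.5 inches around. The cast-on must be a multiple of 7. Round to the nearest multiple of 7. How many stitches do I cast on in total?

CO 56 sts.

11 / 4.5 = 2.444 sts per inch.
23.5 × 2.444 = 57.44 sts.
Nearest multiple of 7: 56.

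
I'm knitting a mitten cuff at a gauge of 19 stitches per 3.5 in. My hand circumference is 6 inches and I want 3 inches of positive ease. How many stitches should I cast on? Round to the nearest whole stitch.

Finished = 6 + 3 = 9 in.
19 / 3.5 = 5.429 sts per inch.
9.00 × 5.429 = 48.86 sts.
→ 49 sts.

CO 49 sts.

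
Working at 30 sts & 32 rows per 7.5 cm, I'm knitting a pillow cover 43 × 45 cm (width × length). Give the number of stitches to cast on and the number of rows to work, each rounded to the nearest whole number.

Stitch gauge = 30/7.5 = 4 sts/cm; 43 × 4 = 172.00 → 172 sts.
Row gauge = 32/7.5 = 4.267 rows/cm; 45 × 4.267 = 192.00 → 192 rows.

Cast on 172 stitches and work 192 rows.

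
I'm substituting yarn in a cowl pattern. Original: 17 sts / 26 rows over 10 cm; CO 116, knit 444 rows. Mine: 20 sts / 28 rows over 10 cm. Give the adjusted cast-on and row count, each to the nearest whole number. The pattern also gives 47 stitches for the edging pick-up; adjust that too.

Cast on 136 stitches; work 478 rows; edging pick-up 55 stitches.

Stitches: 116 × 20/17 = 136.47 → 136.
Rows: 444 × 28/26 = 478.15 → 478.
edging pick-up: 47 × 20/17 = 55.29 → 55.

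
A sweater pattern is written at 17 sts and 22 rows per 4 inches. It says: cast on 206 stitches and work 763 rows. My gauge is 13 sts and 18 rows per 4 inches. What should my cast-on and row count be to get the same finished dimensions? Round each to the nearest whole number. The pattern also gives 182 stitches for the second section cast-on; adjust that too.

Cast on 158 stitches; work 624 rows; second section cast-on 139 stitches.

Stitches: 206 × 13/17 = 157.53 → 158.
Rows: 763 × 18/22 = 624.27 → 624.
second section cast-on: 182 × 13/17 = 139.18 → 139.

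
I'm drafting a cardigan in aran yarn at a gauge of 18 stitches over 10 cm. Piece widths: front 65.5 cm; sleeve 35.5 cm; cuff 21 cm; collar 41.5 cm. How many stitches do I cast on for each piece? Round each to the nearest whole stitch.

front 118; sleeve 64; cuff 38; collar 75.

Rate = 18/10 = 1.8 sts per cm.
front: 65.5 × 1.8 = 117.90 → 118.
sleeve: 35.5 × 1.8 = 63.90 → 64.
cuff: 21 × 1.8 = 37.80 → 38.
collar: 41.5 × 1.8 = 74.70 → 75.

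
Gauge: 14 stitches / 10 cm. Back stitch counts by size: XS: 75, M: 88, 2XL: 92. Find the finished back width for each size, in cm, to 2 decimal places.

XS 53.57 cm; M 62.86 cm; 2XL 65.71 cm.

14/10 = 1.4 sts per cm.
XS: 75 / 1.4 = 53.571 → 53.57 cm.
M: 88 / 1.4 = 62.857 → 62.86 cm.
2XL: 92 / 1.4 = 65.714 → 65.71 cm.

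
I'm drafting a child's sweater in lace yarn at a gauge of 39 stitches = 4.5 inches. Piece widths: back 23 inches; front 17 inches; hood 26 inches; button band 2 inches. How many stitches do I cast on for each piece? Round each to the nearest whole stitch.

Rate = 39/4.5 = 8.667 sts per in.
back: 23 × 8.667 = 199.33 → 199.
front: 17 × 8.667 = 147.33 → 147.
hood: 26 × 8.667 = 225.33 → 225.
button band: 2 × 8.667 = 17.33 → 17.

back 199; front 147; hood 225; button band 17.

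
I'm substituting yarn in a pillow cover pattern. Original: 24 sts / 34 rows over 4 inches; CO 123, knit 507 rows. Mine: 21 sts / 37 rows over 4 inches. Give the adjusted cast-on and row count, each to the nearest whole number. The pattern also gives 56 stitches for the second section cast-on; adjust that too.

Cast on 108 stitches; work 552 rows; second section cast-on 49 stitches.

Stitches: 123 × 21/24 = 107.62 → 108.
Rows: 507 × 37/34 = 551.74 → 552.
second section cast-on: 56 × 21/24 = 49.00 → 49.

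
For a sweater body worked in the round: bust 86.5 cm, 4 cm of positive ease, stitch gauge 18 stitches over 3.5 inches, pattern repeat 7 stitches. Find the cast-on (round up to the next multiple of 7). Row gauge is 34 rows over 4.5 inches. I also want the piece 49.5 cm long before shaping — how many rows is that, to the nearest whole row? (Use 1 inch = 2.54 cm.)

Cast on 189 stitches; work 147 rows.

Finished = 86.5 + 4 = 90.5 cm.
90.5 cm × 1/2.54 = 35.63 inches.
18/3.5 = 5.143 sts per in; 35.63 × 5.143 = 183.24 sts.
Next multiple of 7 → 189.
49.5 cm = 19.49 inches; × 7.556 = 147.24 → 147 rows.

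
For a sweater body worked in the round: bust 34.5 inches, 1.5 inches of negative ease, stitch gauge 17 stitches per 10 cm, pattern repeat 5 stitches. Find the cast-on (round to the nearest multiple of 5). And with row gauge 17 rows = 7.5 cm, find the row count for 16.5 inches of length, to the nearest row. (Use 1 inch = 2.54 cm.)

Finished = 34.5 − 1.5 = 33 inches.
33 inches × 2.54 = 83.82 cm.
17/10 = 1.7 sts per cm; 83.82 × 1.7 = 142.49 sts.
Nearest multiple of 5 → 140.
16.5 inches = 41.91 cm; × 2.267 = 95.00 → 95 rows.

Cast on 140 stitches; work 95 rows.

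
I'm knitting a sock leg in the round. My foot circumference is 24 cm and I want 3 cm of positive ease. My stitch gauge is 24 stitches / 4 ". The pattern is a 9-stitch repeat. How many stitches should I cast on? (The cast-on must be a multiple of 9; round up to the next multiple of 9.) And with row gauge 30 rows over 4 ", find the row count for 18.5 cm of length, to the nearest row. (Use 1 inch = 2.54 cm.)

Cast on 72 stitches; work 55 rows.

Finished = 24 + 3 = 27 cm.
27 cm × 1/2.54 = 10.63 inches.
24/4 = 6 sts per in; 10.63 × 6 = 63.78 sts.
Next multiple of 9 → 72.
18.5 cm = 7.28 inches; × 7.5 = 54.63 → 55 rows.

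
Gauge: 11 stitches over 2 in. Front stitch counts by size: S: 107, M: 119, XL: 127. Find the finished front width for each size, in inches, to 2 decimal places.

S 19.45 inches; M 21.64 inches; XL 23.09 inches.

11/2 = 5.5 sts per in.
S: 107 / 5.5 = 19.455 → 19.45 in.
M: 119 / 5.5 = 21.636 → 21.64 in.
XL: 127 / 5.5 = 23.091 → 23.09 in.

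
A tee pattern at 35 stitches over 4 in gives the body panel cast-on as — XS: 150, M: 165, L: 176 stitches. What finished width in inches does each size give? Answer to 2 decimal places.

35/4 = 8.75 sts per in.
XS: 150 / 8.75 = 17.143 → 17.14 in.
M: 165 / 8.75 = 18.857 → 18.86 in.
L: 176 / 8.75 = 20.114 → 20.11 in.

XS 17.14 inches; M 18.86 inches; L 20.11 inches.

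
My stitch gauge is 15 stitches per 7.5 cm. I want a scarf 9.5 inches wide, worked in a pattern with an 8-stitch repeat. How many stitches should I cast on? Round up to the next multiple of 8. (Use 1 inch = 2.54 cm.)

Cast on 56 stitches.

9.5 in = 9.5 × 2.54 = 24.13 cm.
15 / 7.5 = 2 sts/cm.
24.13 × 2 = 48.26 sts.
→ 56.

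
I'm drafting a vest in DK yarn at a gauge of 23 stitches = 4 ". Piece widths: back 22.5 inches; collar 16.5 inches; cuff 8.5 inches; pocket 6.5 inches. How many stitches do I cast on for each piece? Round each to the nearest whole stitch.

Rate = 23/4 = 5.75 sts per in.
back: 22.5 × 5.75 = 129.38 → 129.
collar: 16.5 × 5.75 = 94.88 → 95.
cuff: 8.5 × 5.75 = 48.88 → 49.
pocket: 6.5 × 5.75 = 37.38 → 37.

back 129; collar 95; cuff 49; pocket 37.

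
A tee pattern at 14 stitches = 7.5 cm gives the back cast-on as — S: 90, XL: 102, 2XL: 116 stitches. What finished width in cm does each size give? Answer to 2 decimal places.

14/7.5 = 1.867 sts per cm.
S: 90 / 1.867 = 48.214 → 48.21 cm.
XL: 102 / 1.867 = 54.643 → 54.64 cm.
2XL: 116 / 1.867 = 62.143 → 62.14 cm.

S 48.21 cm; XL 54.64 cm; 2XL 62.14 cm.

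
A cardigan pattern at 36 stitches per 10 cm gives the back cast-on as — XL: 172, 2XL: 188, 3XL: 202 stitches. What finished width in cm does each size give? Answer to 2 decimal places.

36/10 = 3.6 sts per cm.
XL: 172 / 3.6 = 47.778 → 47.78 cm.
2XL: 188 / 3.6 = 52.222 → 52.22 cm.
3XL: 202 / 3.6 = 56.111 → 56.11 cm.

XL 47.78 cm; 2XL 52.22 cm; 3XL 56.11 cm.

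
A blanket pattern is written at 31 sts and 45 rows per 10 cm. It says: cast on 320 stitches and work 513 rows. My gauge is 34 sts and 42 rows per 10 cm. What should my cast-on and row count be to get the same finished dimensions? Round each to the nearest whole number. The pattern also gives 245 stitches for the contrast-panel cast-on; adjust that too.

Stitches: 320 × 34/31 = 350.97 → 351.
Rows: 513 × 42/45 = 478.80 → 479.
contrast-panel cast-on: 245 × 34/31 = 268.71 → 269.

Cast on 351 stitches; work 479 rows; contrast-panel cast-on 269 stitches.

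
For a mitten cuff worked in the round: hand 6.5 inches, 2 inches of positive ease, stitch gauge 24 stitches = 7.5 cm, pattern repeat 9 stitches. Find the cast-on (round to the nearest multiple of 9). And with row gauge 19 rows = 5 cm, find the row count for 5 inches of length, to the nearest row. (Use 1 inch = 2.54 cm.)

Finished = 6.5 + 2 = 8.5 inches.
8.5 inches × 2.54 = 21.59 cm.
24/7.5 = 3.2 sts per cm; 21.59 × 3.2 = 69.09 sts.
Nearest multiple of 9 → 72.
5 inches = 12.70 cm; × 3.8 = 48.26 → 48 rows.

Cast on 72 stitches; work 48 rows.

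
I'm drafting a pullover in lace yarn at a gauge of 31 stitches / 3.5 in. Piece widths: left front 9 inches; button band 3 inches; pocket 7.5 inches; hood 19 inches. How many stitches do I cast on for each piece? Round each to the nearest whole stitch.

Rate = 31/3.5 = 8.857 sts per in.
left front: 9 × 8.857 = 79.71 → 80.
button band: 3 × 8.857 = 26.57 → 27.
pocket: 7.5 × 8.857 = 66.43 → 66.
hood: 19 × 8.857 = 168.29 → 168.

left front 80; button band 27; pocket 66; hood 168.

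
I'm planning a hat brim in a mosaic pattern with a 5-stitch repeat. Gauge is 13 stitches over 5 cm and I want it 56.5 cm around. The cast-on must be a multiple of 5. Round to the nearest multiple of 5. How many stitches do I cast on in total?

13 / 5 = 2.6 sts per cm.
56.5 × 2.6 = 146.90 sts.
Nearest multiple of 5: 145.

145 stitches.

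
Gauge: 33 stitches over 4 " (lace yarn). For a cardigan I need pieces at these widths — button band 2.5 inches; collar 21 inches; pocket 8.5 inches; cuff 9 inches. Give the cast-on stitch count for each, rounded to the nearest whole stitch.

button band 21; collar 173; pocket 70; cuff 74.

Rate = 33/4 = 8.25 sts per in.
button band: 2.5 × 8.25 = 20.62 → 21.
collar: 21 × 8.25 = 173.25 → 173.
pocket: 8.5 × 8.25 = 70.12 → 70.
cuff: 9 × 8.25 = 74.25 → 74.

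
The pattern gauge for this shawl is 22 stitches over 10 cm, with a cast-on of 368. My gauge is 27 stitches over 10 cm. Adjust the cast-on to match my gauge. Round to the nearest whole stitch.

Scale factor = 27 / 22 = 1.227.
368 × 27 / 22 = 451.64 sts.
→ 452 sts.

CO 452 sts.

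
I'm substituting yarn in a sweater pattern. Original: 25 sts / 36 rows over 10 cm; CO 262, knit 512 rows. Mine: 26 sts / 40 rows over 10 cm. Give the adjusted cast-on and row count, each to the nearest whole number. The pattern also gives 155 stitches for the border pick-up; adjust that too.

Stitches: 262 × 26/25 = 272.48 → 272.
Rows: 512 × 40/36 = 568.89 → 569.
border pick-up: 155 × 26/25 = 161.20 → 161.

Cast on 272 stitches; work 569 rows; border pick-up 161 stitches.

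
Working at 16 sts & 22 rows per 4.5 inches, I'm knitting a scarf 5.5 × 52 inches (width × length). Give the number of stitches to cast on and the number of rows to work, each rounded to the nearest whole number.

Stitch gauge = 16/4.5 = 3.556 sts/in; 5.5 × 3.556 = 19.56 → 20 sts.
Row gauge = 22/4.5 = 4.889 rows/in; 52 × 4.889 = 254.22 → 254 rows.

Cast on 20 stitches and work 254 rows.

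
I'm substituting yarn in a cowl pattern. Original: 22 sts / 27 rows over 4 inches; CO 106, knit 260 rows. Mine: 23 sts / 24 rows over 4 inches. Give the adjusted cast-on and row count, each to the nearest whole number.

Stitches: 106 × 23/22 = 110.82 → 111.
Rows: 260 × 24/27 = 231.11 → 231.

Cast on 111 stitches; work 231 rows.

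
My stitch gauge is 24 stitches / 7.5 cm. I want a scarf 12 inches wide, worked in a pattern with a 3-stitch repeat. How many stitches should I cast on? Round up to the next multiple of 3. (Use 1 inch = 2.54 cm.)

CO 99 sts.

12 in = 12 × 2.54 = 30.48 cm.
24 / 7.5 = 3.2 sts/cm.
30.48 × 3.2 = 97.54 sts.
→ 99.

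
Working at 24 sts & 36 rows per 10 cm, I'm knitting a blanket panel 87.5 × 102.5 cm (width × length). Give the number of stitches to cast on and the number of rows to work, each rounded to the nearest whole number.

Stitch gauge = 24/10 = 2.4 sts/cm; 87.5 × 2.4 = 210.00 → 210 sts.
Row gauge = 36/10 = 3.6 rows/cm; 102.5 × 3.6 = 369.00 → 369 rows.

Cast on 210 stitches and work 369 rows.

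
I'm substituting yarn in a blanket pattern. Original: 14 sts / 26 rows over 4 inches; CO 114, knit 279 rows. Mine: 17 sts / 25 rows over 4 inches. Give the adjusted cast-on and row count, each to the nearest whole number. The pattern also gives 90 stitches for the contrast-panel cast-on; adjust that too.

Stitches: 114 × 17/14 = 138.43 → 138.
Rows: 279 × 25/26 = 268.27 → 268.
contrast-panel cast-on: 90 × 17/14 = 109.29 → 109.

Cast on 138 stitches; work 268 rows; contrast-panel cast-on 109 stitches.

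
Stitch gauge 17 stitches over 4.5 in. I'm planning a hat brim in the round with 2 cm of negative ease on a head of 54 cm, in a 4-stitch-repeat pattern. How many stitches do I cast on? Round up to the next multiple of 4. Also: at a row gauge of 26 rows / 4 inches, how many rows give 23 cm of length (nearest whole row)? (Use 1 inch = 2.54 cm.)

Cast on 80 stitches; work 59 rows.

Finished = 54 − 2 = 52 cm.
52 cm × 1/2.54 = 20.47 inches.
17/4.5 = 3.778 sts per in; 20.47 × 3.778 = 77.34 sts.
Next multiple of 4 → 80.
23 cm = 9.06 inches; × 6.5 = 58.86 → 59 rows.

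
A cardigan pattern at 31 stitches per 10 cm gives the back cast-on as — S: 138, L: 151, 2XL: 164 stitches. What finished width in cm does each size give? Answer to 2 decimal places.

S 44.52 cm; L 48.71 cm; 2XL 52.90 cm.

31/10 = 3.1 sts per cm.
S: 138 / 3.1 = 44.516 → 44.52 cm.
L: 151 / 3.1 = 48.710 → 48.71 cm.
2XL: 164 / 3.1 = 52.903 → 52.90 cm.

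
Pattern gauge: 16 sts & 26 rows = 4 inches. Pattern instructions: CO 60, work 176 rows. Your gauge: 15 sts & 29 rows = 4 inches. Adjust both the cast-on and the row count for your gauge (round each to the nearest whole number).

Cast on 56 stitches; work 196 rows.

Stitches: 60 × 15/16 = 56.25 → 56.
Rows: 176 × 29/26 = 196.31 → 196.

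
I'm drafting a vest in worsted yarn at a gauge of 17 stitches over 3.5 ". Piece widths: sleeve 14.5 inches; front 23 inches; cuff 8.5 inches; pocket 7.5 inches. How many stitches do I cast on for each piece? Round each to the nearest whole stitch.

sleeve 70; front 112; cuff 41; pocket 36.

Rate = 17/3.5 = 4.857 sts per in.
sleeve: 14.5 × 4.857 = 70.43 → 70.
front: 23 × 4.857 = 111.71 → 112.
cuff: 8.5 × 4.857 = 41.29 → 41.
pocket: 7.5 × 4.857 = 36.43 → 36.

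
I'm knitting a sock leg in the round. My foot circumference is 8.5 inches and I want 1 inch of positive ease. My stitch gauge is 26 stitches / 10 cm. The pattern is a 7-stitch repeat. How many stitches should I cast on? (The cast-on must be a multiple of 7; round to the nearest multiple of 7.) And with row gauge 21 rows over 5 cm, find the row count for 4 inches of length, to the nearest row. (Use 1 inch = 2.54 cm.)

Cast on 63 stitches; work 43 rows.

Finished = 8.5 + 1 = 9.5 inches.
9.5 inches × 2.54 = 24.13 cm.
26/10 = 2.6 sts per cm; 24.13 × 2.6 = 62.74 sts.
Nearest multiple of 7 → 63.
4 inches = 10.16 cm; × 4.2 = 42.67 → 43 rows.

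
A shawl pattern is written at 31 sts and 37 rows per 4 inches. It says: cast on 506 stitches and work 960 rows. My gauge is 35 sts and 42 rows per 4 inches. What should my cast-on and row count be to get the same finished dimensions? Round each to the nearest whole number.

Stitches: 506 × 35/31 = 571.29 → 571.
Rows: 960 × 42/37 = 1089.73 → 1090.

Cast on 571 stitches; work 1090 rows.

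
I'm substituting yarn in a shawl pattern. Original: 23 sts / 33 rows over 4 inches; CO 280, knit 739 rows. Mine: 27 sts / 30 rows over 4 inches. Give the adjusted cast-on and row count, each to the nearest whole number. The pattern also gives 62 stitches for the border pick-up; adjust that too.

Cast on 329 stitches; work 672 rows; border pick-up 73 stitches.

Stitches: 280 × 27/23 = 328.70 → 329.
Rows: 739 × 30/33 = 671.82 → 672.
border pick-up: 62 × 27/23 = 72.78 → 73.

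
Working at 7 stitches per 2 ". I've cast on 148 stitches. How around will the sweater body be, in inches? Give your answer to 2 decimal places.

42.29 inches.

7 stitches / 2 inch = 3.5 stitches per inch.
148 / 3.5 = 42.286 inches.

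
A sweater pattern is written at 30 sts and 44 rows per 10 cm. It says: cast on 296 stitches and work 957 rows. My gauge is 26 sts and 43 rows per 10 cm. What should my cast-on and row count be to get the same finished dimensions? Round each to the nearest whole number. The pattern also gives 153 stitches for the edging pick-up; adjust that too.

Stitches: 296 × 26/30 = 256.53 → 257.
Rows: 957 × 43/44 = 935.25 → 935.
edging pick-up: 153 × 26/30 = 132.60 → 133.

Cast on 257 stitches; work 935 rows; edging pick-up 133 stitches.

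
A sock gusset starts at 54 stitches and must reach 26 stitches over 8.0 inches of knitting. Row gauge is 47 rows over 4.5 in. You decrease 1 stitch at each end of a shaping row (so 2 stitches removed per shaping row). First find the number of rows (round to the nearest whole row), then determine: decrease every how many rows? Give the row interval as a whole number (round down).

Rows = 8.0 × 10.444 = 83.6 → 84 rows.
Stitches to remove: 28 → 14 shaping rows (at 2 st each).
84 / 14 = 6.00 → every 6 rows.

Decrease every 6th row.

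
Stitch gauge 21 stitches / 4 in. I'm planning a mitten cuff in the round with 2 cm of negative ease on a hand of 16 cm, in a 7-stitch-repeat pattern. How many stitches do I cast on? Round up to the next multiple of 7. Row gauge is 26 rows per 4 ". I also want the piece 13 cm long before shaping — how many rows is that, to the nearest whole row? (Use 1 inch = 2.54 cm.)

Cast on 35 stitches; work 33 rows.

Finished = 16 − 2 = 14 cm.
14 cm × 1/2.54 = 5.51 inches.
21/4 = 5.25 sts per in; 5.51 × 5.25 = 28.94 sts.
Next multiple of 7 → 35.
13 cm = 5.12 inches; × 6.5 = 33.27 → 33 rows.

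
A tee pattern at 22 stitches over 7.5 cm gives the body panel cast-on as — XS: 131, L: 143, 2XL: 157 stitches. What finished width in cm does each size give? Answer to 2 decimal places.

22/7.5 = 2.933 sts per cm.
XS: 131 / 2.933 = 44.659 → 44.66 cm.
L: 143 / 2.933 = 48.750 → 48.75 cm.
2XL: 157 / 2.933 = 53.523 → 53.52 cm.

XS 44.66 cm; L 48.75 cm; 2XL 53.52 cm.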